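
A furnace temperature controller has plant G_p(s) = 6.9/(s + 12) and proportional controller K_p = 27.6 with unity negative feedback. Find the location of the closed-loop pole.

s = -202.4

Closed-loop transfer function: T(s) = K_p·G_p(s)/(1 + K_p·G_p(s)) = 190.4/(s + 12 + 190.4) = 190.4/(s + 202.4).
The closed-loop pole is at s = −202.4.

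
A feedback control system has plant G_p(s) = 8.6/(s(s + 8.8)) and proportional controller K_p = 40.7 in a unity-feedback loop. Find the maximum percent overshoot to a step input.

46.8%

The closed-loop denominator s² + 8.8s + 350 gives ω_n = √350 = 18.71 and ζ = 8.8/(2ω_n) = 0.2352.
%OS = 100·exp(−πζ/√(1−ζ²)) = 100·exp(−π·0.2352/√0.9447) = 46.8%.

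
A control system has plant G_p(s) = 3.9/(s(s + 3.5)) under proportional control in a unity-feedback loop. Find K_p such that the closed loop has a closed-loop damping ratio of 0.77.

K_p = 1.32

Closed-loop characteristic equation: s² + 3.5s + K_p·3.9 = 0.
So ω_n = √(3.9K_p) and 2ζω_n = 3.5, giving ζ = 3.5/(2√(3.9K_p)).
Setting ζ = 0.77: √(3.9K_p) = 3.5/(2·0.77) = 2.273, so K_p = 5.165/3.9 = 1.32.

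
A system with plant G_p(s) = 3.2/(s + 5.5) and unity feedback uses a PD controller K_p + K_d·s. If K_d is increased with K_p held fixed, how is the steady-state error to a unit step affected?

unchanged

K_d affects only the transient (the s-coefficient); the DC loop gain, and hence e_ss, depends only on K_p.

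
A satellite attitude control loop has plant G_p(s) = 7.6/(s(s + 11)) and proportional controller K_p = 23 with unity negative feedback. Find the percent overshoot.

23.8%

Closed-loop characteristic equation: s² + 11s + 174.8 = 0, so ω_n = 13.22 rad/s and ζ = 11/(2·13.22) = 0.416.
%OS = 100·exp(−πζ/√(1−ζ²)) = 100·exp(−π·0.416/√0.8269) = 23.8%.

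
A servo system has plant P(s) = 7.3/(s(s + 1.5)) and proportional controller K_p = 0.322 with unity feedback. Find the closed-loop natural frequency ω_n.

ω_n = 1.53 rad/s

With unity feedback the closed-loop characteristic equation is s² + 1.5s + 0.322·7.3 = s² + 1.5s + 2.351 = 0.
Matching s² + 2ζω_n s + ω_n²: ω_n = √2.351 = 1.533 rad/s and 2ζω_n = 1.5, so ζ = 1.5/(2·1.533) = 0.489.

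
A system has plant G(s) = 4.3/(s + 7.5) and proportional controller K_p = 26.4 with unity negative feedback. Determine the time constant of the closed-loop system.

τ = 0.00826 s

Closed-loop transfer function: T(s) = K_p·G(s)/(1 + K_p·G(s)) = 113.5/(s + 7.5 + 113.5) = 113.5/(s + 121).
Time constant τ = 1/121 = 0.00826 s.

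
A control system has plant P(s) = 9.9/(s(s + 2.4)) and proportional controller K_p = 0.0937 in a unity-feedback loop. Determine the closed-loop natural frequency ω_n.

The closed-loop denominator is s(s+2.4) + 0.0937·9.9 = s² + 2.4s + 0.9276.
So ω_n² = 0.9276 ⇒ ω_n = 0.9631 rad/s, and ζ = 2.4/(2ω_n) = 1.25.

ω_n = 0.963 rad/s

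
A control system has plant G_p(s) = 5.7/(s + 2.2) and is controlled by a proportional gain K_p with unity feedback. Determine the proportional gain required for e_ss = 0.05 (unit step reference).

For a type-0 loop with proportional control, e_ss = 1/(1 + K_p·G_p(0)).
G_p(0) = 2.591. Require 1/(1 + K_p·2.591) = 0.05, so 1 + 2.591·K_p = 20.
K_p = (20 − 1)/2.591 = 7.33.

K_p = 7.33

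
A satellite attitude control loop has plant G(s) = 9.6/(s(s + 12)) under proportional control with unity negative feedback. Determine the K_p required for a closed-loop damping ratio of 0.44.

Closed-loop characteristic equation: s² + 12s + K_p·9.6 = 0.
So ω_n = √(9.6K_p) and 2ζω_n = 12, giving ζ = 12/(2√(9.6K_p)).
Setting ζ = 0.44: √(9.6K_p) = 12/(2·0.44) = 13.64, so K_p = 186/9.6 = 19.4.

K_p = 19.4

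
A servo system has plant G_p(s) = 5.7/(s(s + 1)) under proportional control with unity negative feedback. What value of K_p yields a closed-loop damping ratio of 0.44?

K_p = 0.227

Closed-loop characteristic equation: s² + 1s + K_p·5.7 = 0.
So ω_n = √(5.7K_p) and 2ζω_n = 1, giving ζ = 1/(2√(5.7K_p)).
Setting ζ = 0.44: √(5.7K_p) = 1/(2·0.44) = 1.136, so K_p = 1.291/5.7 = 0.227.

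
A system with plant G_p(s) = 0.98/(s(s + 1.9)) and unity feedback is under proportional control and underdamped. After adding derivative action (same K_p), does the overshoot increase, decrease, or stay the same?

With PD the characteristic equation becomes s² + (a + K·K_d)s + K·K_p = 0; the damping term grows, ζ rises, overshoot falls.

decrease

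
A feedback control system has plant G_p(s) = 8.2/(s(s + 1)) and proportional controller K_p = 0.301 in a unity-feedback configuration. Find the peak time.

T_p = 2.11 s

The closed-loop denominator s² + 1s + 2.468 gives ω_n = √2.468 = 1.571 and ζ = 1/(2ω_n) = 0.3183.
Damped frequency ω_d = ω_n√(1−ζ²) = 1.489 rad/s, so peak time T_p = π/ω_d = 2.11 s.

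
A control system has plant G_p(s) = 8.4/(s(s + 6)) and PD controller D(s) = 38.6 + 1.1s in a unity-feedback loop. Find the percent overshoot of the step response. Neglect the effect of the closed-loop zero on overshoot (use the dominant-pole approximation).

Forward path: (38.6 + 1.1s)·8.4/(s(s+6)). The closed-loop characteristic equation is s² + (6 + 8.4·1.1)s + 8.4·38.6 = 0.
That is s² + 15.24s + 324.2 = 0, so ω_n = 18.01 rad/s and ζ = 15.24/(2·18.01) = 0.4232.
%OS = 100·exp(−πζ/√(1−ζ²)) = 23.1%.

23.1%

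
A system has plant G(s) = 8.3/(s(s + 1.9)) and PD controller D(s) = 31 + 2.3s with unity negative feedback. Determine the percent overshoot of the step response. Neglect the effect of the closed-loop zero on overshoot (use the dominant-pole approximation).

Forward path: (31 + 2.3s)·8.3/(s(s+1.9)). The closed-loop characteristic equation is s² + (1.9 + 8.3·2.3)s + 8.3·31 = 0.
That is s² + 20.99s + 257.3 = 0, so ω_n = 16.04 rad/s and ζ = 20.99/(2·16.04) = 0.6543.
%OS = 100·exp(−πζ/√(1−ζ²)) = 6.6%.

6.6%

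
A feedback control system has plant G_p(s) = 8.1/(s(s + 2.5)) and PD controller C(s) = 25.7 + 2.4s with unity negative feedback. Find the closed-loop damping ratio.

ζ = 0.76

Forward path: (25.7 + 2.4s)·8.1/(s(s+2.5)). The closed-loop characteristic equation is s² + (2.5 + 8.1·2.4)s + 8.1·25.7 = 0.
That is s² + 21.94s + 208.2 = 0, so ω_n = 14.43 rad/s and ζ = 21.94/(2·14.43) = 0.7603.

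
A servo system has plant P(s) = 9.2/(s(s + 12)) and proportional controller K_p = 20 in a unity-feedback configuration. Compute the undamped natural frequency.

ω_n = 13.6 rad/s

With unity feedback the closed-loop characteristic equation is s² + 12s + 20·9.2 = s² + 12s + 184 = 0.
So ω_n² = 184 ⇒ ω_n = 13.56 rad/s, and ζ = 12/(2ω_n) = 0.442.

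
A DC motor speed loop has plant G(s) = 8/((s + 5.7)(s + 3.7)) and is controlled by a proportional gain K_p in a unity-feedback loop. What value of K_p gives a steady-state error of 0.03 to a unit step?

K_p = 85.2

Steady-state error for a unit step on this type-0 loop is 1/(1 + K_p·G(0)).
G(0) = 0.3793. Require 1/(1 + K_p·0.3793) = 0.03, so 1 + 0.3793·K_p = 33.33.
K_p = (33.33 − 1)/0.3793 = 85.2.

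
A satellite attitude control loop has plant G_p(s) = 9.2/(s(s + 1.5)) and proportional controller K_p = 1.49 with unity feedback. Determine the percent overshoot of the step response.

52.2%

The closed-loop denominator s² + 1.5s + 13.71 gives ω_n = √13.71 = 3.702 and ζ = 1.5/(2ω_n) = 0.2026.
%OS = 100·exp(−πζ/√(1−ζ²)) = 100·exp(−π·0.2026/√0.959) = 52.2%.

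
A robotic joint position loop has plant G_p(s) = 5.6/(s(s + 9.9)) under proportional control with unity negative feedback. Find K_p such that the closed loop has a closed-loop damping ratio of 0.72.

Closed-loop characteristic equation: s² + 9.9s + K_p·5.6 = 0.
So ω_n = √(5.6K_p) and 2ζω_n = 9.9, giving ζ = 9.9/(2√(5.6K_p)).
Setting ζ = 0.72: √(5.6K_p) = 9.9/(2·0.72) = 6.875, so K_p = 47.27/5.6 = 8.44.

K_p = 8.44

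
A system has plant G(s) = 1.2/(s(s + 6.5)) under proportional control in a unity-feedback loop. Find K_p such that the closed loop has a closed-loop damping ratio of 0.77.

Closed-loop characteristic equation: s² + 6.5s + K_p·1.2 = 0.
So ω_n = √(1.2K_p) and 2ζω_n = 6.5, giving ζ = 6.5/(2√(1.2K_p)).
Setting ζ = 0.77: √(1.2K_p) = 6.5/(2·0.77) = 4.221, so K_p = 17.81/1.2 = 14.8.

K_p = 14.8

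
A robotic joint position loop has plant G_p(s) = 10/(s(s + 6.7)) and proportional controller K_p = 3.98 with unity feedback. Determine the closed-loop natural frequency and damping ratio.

The closed-loop denominator is s(s+6.7) + 3.98·10 = s² + 6.7s + 39.8.
Matching s² + 2ζω_n s + ω_n²: ω_n = √39.8 = 6.309 rad/s and 2ζω_n = 6.7, so ζ = 6.7/(2·6.309) = 0.531.

ω_n = 6.31 rad/s, ζ = 0.531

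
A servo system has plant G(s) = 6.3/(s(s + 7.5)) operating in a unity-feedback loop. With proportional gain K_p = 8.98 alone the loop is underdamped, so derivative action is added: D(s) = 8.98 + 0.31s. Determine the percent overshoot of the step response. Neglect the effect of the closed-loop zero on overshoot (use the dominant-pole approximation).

Forward path: (8.98 + 0.31s)·6.3/(s(s+7.5)). The closed-loop characteristic equation is s² + (7.5 + 6.3·0.31)s + 6.3·8.98 = 0.
That is s² + 9.453s + 56.57 = 0, so ω_n = 7.522 rad/s and ζ = 9.453/(2·7.522) = 0.6284.
%OS = 100·exp(−πζ/√(1−ζ²)) = 7.9%.

7.9%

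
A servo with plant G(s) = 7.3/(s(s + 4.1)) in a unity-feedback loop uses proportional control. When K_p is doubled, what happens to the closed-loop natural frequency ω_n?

ω_n = √(7.3·K_p), which grows with K_p.

increase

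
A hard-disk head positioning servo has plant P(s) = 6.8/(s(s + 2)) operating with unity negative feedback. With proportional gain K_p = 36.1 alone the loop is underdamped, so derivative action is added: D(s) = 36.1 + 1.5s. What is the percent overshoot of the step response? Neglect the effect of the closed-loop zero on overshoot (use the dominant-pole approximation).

26.5%

Forward path: (36.1 + 1.5s)·6.8/(s(s+2)). The closed-loop characteristic equation is s² + (2 + 6.8·1.5)s + 6.8·36.1 = 0.
That is s² + 12.2s + 245.5 = 0, so ω_n = 15.67 rad/s and ζ = 12.2/(2·15.67) = 0.3893.
%OS = 100·exp(−πζ/√(1−ζ²)) = 26.5%.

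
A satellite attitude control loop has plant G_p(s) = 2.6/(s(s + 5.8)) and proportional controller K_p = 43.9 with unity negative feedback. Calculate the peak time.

Closed-loop characteristic equation: s² + 5.8s + 114.1 = 0, so ω_n = 10.68 rad/s and ζ = 5.8/(2·10.68) = 0.2714.
Damped frequency ω_d = ω_n√(1−ζ²) = 10.28 rad/s, so peak time T_p = π/ω_d = 0.306 s.

T_p = 0.306 s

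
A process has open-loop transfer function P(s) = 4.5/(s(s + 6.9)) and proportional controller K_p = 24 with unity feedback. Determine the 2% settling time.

Closed-loop characteristic equation: s² + 6.9s + 108 = 0, so ω_n = 10.39 rad/s and ζ = 6.9/(2·10.39) = 0.332.
2% settling time T_s ≈ 4/(ζω_n) = 4/3.45 = 1.16 s.

T_s ≈ 1.16 s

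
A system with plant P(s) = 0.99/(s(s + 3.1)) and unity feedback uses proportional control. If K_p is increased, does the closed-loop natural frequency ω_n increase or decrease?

increase

ω_n = √(0.99·K_p), which grows with K_p.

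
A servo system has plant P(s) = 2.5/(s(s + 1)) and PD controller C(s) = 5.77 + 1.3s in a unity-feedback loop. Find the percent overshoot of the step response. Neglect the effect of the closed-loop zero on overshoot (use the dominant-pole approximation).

Forward path: (5.77 + 1.3s)·2.5/(s(s+1)). The closed-loop characteristic equation is s² + (1 + 2.5·1.3)s + 2.5·5.77 = 0.
That is s² + 4.25s + 14.42 = 0, so ω_n = 3.798 rad/s and ζ = 4.25/(2·3.798) = 0.5595.
%OS = 100·exp(−πζ/√(1−ζ²)) = 12%.

12%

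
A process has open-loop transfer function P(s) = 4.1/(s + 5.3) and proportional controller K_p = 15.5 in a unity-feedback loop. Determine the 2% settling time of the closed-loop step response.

T_s ≈ 0.0581 s

Closed-loop transfer function: T(s) = K_p·P(s)/(1 + K_p·P(s)) = 63.55/(s + 5.3 + 63.55) = 63.55/(s + 68.85).
Time constant τ = 1/68.85 = 0.01452 s, so the 2% settling time is about 4τ = 0.0581 s.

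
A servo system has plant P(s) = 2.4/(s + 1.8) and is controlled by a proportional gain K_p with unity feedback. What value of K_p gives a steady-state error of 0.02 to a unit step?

The loop is type 0, so e_ss(step) = 1/(1 + K_pos) with K_pos = K_p·P(0).
P(0) = 1.333. Require 1/(1 + K_p·1.333) = 0.02, so 1 + 1.333·K_p = 50.
K_p = (50 − 1)/1.333 = 36.8.

K_p = 36.8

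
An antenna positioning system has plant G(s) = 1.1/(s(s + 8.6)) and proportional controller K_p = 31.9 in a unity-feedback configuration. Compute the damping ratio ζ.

ζ = 0.726

With unity feedback the closed-loop characteristic equation is s² + 8.6s + 31.9·1.1 = s² + 8.6s + 35.09 = 0.
Matching s² + 2ζω_n s + ω_n²: ω_n = √35.09 = 5.924 rad/s and 2ζω_n = 8.6, so ζ = 8.6/(2·5.924) = 0.726.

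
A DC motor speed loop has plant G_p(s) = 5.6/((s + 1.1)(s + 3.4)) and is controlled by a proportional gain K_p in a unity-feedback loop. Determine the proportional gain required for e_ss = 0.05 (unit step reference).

K_p = 12.7

For a type-0 loop with proportional control, e_ss = 1/(1 + K_p·G_p(0)).
G_p(0) = 1.497. Require 1/(1 + K_p·1.497) = 0.05, so 1 + 1.497·K_p = 20.
K_p = (20 − 1)/1.497 = 12.7.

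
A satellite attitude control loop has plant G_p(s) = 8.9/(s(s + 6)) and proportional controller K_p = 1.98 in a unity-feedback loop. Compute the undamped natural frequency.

ω_n = 4.2 rad/s

With unity feedback the closed-loop characteristic equation is s² + 6s + 1.98·8.9 = s² + 6s + 17.62 = 0.
So ω_n² = 17.62 ⇒ ω_n = 4.198 rad/s, and ζ = 6/(2ω_n) = 0.715.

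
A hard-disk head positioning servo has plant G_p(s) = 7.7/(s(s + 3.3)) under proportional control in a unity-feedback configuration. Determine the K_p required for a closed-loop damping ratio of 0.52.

Closed-loop characteristic equation: s² + 3.3s + K_p·7.7 = 0.
So ω_n = √(7.7K_p) and 2ζω_n = 3.3, giving ζ = 3.3/(2√(7.7K_p)).
Setting ζ = 0.52: √(7.7K_p) = 3.3/(2·0.52) = 3.173, so K_p = 10.07/7.7 = 1.31.

K_p = 1.31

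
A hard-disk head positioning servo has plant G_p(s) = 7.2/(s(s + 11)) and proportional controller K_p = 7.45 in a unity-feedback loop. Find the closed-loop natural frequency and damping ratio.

ω_n = 7.32 rad/s, ζ = 0.751

1 + K_p·G_p(s) = 0 gives s² + 11s + 53.64 = 0.
Matching s² + 2ζω_n s + ω_n²: ω_n = √53.64 = 7.324 rad/s and 2ζω_n = 11, so ζ = 11/(2·7.324) = 0.751.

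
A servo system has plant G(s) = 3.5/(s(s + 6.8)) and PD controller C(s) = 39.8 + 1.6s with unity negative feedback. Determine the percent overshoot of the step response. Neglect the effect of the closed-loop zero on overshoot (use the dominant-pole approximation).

14.4%

Forward path: (39.8 + 1.6s)·3.5/(s(s+6.8)). The closed-loop characteristic equation is s² + (6.8 + 3.5·1.6)s + 3.5·39.8 = 0.
That is s² + 12.4s + 139.3 = 0, so ω_n = 11.8 rad/s and ζ = 12.4/(2·11.8) = 0.5253.
%OS = 100·exp(−πζ/√(1−ζ²)) = 14.4%.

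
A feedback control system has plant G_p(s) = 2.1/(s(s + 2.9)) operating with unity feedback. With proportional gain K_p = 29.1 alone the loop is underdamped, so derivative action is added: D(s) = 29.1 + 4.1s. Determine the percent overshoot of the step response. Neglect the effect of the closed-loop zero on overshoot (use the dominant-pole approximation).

3.28%

Forward path: (29.1 + 4.1s)·2.1/(s(s+2.9)). The closed-loop characteristic equation is s² + (2.9 + 2.1·4.1)s + 2.1·29.1 = 0.
That is s² + 11.51s + 61.11 = 0, so ω_n = 7.817 rad/s and ζ = 11.51/(2·7.817) = 0.7362.
%OS = 100·exp(−πζ/√(1−ζ²)) = 3.28%.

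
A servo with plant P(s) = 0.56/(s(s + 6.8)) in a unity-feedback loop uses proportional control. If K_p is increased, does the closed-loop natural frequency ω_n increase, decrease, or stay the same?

increase

ω_n = √(0.56·K_p), which grows with K_p.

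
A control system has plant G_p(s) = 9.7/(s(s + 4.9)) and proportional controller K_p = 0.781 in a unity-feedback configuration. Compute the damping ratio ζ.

ζ = 0.89

With unity feedback the closed-loop characteristic equation is s² + 4.9s + 0.781·9.7 = s² + 4.9s + 7.576 = 0.
So ω_n² = 7.576 ⇒ ω_n = 2.752 rad/s, and ζ = 4.9/(2ω_n) = 0.89.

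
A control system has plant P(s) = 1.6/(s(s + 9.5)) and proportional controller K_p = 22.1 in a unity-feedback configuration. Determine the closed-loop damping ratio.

ζ = 0.799

With unity feedback the closed-loop characteristic equation is s² + 9.5s + 22.1·1.6 = s² + 9.5s + 35.36 = 0.
Matching s² + 2ζω_n s + ω_n²: ω_n = √35.36 = 5.946 rad/s and 2ζω_n = 9.5, so ζ = 9.5/(2·5.946) = 0.799.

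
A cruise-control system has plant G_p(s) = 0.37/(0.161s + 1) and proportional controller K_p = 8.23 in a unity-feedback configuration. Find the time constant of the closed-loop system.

τ = 0.0398 s

Closed loop: T(s) = K_p·G_p/(1+K_p·G_p) = 3.045/(0.161s + 1 + 3.045), with pole at s = −(1 + 3.045)/0.161 = −25.12.
Closed-loop time constant τ = 1/25.12 = 0.0398 s.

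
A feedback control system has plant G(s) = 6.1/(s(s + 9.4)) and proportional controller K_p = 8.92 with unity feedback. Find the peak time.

T_p = 0.553 s

Closed-loop characteristic equation: s² + 9.4s + 54.41 = 0, so ω_n = 7.376 rad/s and ζ = 9.4/(2·7.376) = 0.6372.
Damped frequency ω_d = ω_n√(1−ζ²) = 5.685 rad/s, so peak time T_p = π/ω_d = 0.553 s.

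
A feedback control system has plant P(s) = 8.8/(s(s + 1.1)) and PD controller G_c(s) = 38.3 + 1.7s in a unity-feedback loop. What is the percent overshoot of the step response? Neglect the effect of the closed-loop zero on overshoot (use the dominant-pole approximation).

Forward path: (38.3 + 1.7s)·8.8/(s(s+1.1)). The closed-loop characteristic equation is s² + (1.1 + 8.8·1.7)s + 8.8·38.3 = 0.
That is s² + 16.06s + 337 = 0, so ω_n = 18.36 rad/s and ζ = 16.06/(2·18.36) = 0.4374.
%OS = 100·exp(−πζ/√(1−ζ²)) = 21.7%.

21.7%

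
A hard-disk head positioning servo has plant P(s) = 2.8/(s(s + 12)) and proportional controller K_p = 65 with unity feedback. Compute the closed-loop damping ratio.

The closed-loop denominator is s(s+12) + 65·2.8 = s² + 12s + 182.
So ω_n² = 182 ⇒ ω_n = 13.49 rad/s, and ζ = 12/(2ω_n) = 0.445.

ζ = 0.445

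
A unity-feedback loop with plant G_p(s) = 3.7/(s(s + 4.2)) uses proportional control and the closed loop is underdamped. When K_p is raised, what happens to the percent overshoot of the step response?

ζ = 4.2/(2√(3.7K_p)) decreases as K_p grows; lower damping means more overshoot.

increase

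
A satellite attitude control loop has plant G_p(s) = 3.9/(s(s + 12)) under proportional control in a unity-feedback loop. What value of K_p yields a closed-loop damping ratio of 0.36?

K_p = 71.2

Closed-loop characteristic equation: s² + 12s + K_p·3.9 = 0.
So ω_n = √(3.9K_p) and 2ζω_n = 12, giving ζ = 12/(2√(3.9K_p)).
Setting ζ = 0.36: √(3.9K_p) = 12/(2·0.36) = 16.67, so K_p = 277.8/3.9 = 71.2.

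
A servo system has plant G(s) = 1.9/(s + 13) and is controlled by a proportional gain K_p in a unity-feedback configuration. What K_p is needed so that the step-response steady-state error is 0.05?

Steady-state error for a unit step on this type-0 loop is 1/(1 + K_p·G(0)).
G(0) = 0.1462. Require 1/(1 + K_p·0.1462) = 0.05, so 1 + 0.1462·K_p = 20.
K_p = (20 − 1)/0.1462 = 130.

K_p = 130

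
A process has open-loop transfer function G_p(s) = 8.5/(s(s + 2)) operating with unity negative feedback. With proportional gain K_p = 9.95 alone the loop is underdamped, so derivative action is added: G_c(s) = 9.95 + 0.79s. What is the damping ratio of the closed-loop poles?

Forward path: (9.95 + 0.79s)·8.5/(s(s+2)). The closed-loop characteristic equation is s² + (2 + 8.5·0.79)s + 8.5·9.95 = 0.
That is s² + 8.715s + 84.57 = 0, so ω_n = 9.196 rad/s and ζ = 8.715/(2·9.196) = 0.4738.

ζ = 0.474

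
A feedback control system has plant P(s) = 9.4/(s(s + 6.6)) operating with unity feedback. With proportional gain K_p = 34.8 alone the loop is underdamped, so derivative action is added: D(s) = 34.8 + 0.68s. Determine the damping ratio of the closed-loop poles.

Forward path: (34.8 + 0.68s)·9.4/(s(s+6.6)). The closed-loop characteristic equation is s² + (6.6 + 9.4·0.68)s + 9.4·34.8 = 0.
That is s² + 12.99s + 327.1 = 0, so ω_n = 18.09 rad/s and ζ = 12.99/(2·18.09) = 0.3592.

ζ = 0.359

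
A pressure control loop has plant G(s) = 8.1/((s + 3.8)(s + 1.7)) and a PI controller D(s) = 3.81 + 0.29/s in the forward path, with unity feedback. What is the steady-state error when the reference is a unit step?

The open loop D(s)G(s) has a pole at the origin (type 1), so the static position error constant is infinite and e_ss = 1/(1+∞) = 0.

0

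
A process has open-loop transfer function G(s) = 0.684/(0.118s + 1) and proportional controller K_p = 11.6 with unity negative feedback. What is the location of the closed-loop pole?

Closed loop: T(s) = K_p·G/(1+K_p·G) = 7.934/(0.118s + 1 + 7.934), with pole at s = −(1 + 7.934)/0.118 = −75.72.

s = -75.72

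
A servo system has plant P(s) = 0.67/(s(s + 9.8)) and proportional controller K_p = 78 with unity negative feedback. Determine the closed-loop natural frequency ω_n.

ω_n = 7.23 rad/s

The closed-loop denominator is s(s+9.8) + 78·0.67 = s² + 9.8s + 52.26.
Matching s² + 2ζω_n s + ω_n²: ω_n = √52.26 = 7.229 rad/s and 2ζω_n = 9.8, so ζ = 9.8/(2·7.229) = 0.678.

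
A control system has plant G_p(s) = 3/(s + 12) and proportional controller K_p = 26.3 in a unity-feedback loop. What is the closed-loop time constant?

τ = 0.011 s

Closed-loop transfer function: T(s) = K_p·G_p(s)/(1 + K_p·G_p(s)) = 78.9/(s + 12 + 78.9) = 78.9/(s + 90.9).
Time constant τ = 1/90.9 = 0.011 s.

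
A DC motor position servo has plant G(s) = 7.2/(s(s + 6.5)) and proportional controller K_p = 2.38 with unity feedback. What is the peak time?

T_p = 1.23 s

Closed-loop characteristic equation: s² + 6.5s + 17.14 = 0, so ω_n = 4.14 rad/s and ζ = 6.5/(2·4.14) = 0.7851.
Damped frequency ω_d = ω_n√(1−ζ²) = 2.564 rad/s, so peak time T_p = π/ω_d = 1.23 s.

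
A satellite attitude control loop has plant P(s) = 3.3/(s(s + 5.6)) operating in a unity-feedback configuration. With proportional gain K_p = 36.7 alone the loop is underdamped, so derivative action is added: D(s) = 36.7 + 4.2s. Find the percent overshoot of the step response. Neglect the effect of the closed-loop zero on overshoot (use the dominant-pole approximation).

0.262%

Forward path: (36.7 + 4.2s)·3.3/(s(s+5.6)). The closed-loop characteristic equation is s² + (5.6 + 3.3·4.2)s + 3.3·36.7 = 0.
That is s² + 19.46s + 121.1 = 0, so ω_n = 11 rad/s and ζ = 19.46/(2·11) = 0.8841.
%OS = 100·exp(−πζ/√(1−ζ²)) = 0.262%.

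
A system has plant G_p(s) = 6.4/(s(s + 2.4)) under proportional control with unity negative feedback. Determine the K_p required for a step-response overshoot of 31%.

K_p = 1.84

From %OS = 100·exp(−πζ/√(1−ζ²)) = 31%, ζ = −ln(0.31)/√(π²+ln²(0.31)) = 0.3493.
Characteristic equation s² + 2.4s + 6.4K_p = 0 gives ζ = 2.4/(2√(6.4K_p)).
Setting ζ = 0.3493: √(6.4K_p) = 2.4/(2·0.3493) = 3.435, so K_p = 11.8/6.4 = 1.84.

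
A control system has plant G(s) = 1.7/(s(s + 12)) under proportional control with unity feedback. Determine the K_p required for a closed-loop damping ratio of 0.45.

Closed-loop characteristic equation: s² + 12s + K_p·1.7 = 0.
So ω_n = √(1.7K_p) and 2ζω_n = 12, giving ζ = 12/(2√(1.7K_p)).
Setting ζ = 0.45: √(1.7K_p) = 12/(2·0.45) = 13.33, so K_p = 177.8/1.7 = 105.

K_p = 105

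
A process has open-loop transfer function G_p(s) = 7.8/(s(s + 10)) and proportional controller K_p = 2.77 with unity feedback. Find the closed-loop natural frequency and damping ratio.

With unity feedback the closed-loop characteristic equation is s² + 10s + 2.77·7.8 = s² + 10s + 21.61 = 0.
Matching s² + 2ζω_n s + ω_n²: ω_n = √21.61 = 4.648 rad/s and 2ζω_n = 10, so ζ = 10/(2·4.648) = 1.08.

ω_n = 4.65 rad/s, ζ = 1.08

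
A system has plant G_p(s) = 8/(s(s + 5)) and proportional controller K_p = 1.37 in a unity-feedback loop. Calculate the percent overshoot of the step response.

2.68%

Closed-loop characteristic equation: s² + 5s + 10.96 = 0, so ω_n = 3.311 rad/s and ζ = 5/(2·3.311) = 0.7552.
%OS = 100·exp(−πζ/√(1−ζ²)) = 100·exp(−π·0.7552/√0.4297) = 2.68%.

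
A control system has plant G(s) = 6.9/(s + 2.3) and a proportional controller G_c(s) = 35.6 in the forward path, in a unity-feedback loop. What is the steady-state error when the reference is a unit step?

The loop is type 0. Static position error constant K_pos = G_c(0)·G(0) = 35.6·3 = 106.8.
Steady-state error to a unit step: e_ss = 1/(1+K_pos) = 1/107.8 = 0.00928.

0.00928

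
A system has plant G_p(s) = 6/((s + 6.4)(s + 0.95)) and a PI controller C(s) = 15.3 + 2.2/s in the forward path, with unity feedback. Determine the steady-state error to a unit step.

The open loop C(s)G_p(s) has a pole at the origin (type 1), so the static position error constant is infinite and e_ss = 1/(1+∞) = 0.

0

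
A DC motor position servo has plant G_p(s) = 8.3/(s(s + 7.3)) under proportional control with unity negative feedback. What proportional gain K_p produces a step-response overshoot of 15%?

K_p = 6.01

From %OS = 100·exp(−πζ/√(1−ζ²)) = 15%, ζ = −ln(0.15)/√(π²+ln²(0.15)) = 0.5169.
Characteristic equation s² + 7.3s + 8.3K_p = 0 gives ζ = 7.3/(2√(8.3K_p)).
Setting ζ = 0.5169: √(8.3K_p) = 7.3/(2·0.5169) = 7.061, so K_p = 49.86/8.3 = 6.01.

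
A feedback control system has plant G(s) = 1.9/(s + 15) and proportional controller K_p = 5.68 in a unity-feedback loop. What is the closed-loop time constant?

Closed-loop transfer function: T(s) = K_p·G(s)/(1 + K_p·G(s)) = 10.79/(s + 15 + 10.79) = 10.79/(s + 25.79).
Time constant τ = 1/25.79 = 0.0388 s.

τ = 0.0388 s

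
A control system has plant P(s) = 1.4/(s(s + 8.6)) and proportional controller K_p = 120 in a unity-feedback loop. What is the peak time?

Closed-loop characteristic equation: s² + 8.6s + 168 = 0, so ω_n = 12.96 rad/s and ζ = 8.6/(2·12.96) = 0.3318.
Damped frequency ω_d = ω_n√(1−ζ²) = 12.23 rad/s, so peak time T_p = π/ω_d = 0.257 s.

T_p = 0.257 s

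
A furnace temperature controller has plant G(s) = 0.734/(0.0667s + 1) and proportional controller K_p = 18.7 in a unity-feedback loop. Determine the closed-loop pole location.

Closed loop: T(s) = K_p·G/(1+K_p·G) = 13.73/(0.0667s + 1 + 13.73), with pole at s = −(1 + 13.73)/0.0667 = −220.8.

s = -220.8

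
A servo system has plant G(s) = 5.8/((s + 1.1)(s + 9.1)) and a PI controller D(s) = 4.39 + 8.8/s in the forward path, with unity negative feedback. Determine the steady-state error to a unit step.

The open loop D(s)G(s) has a pole at the origin (type 1), so the static position error constant is infinite and e_ss = 1/(1+∞) = 0.

0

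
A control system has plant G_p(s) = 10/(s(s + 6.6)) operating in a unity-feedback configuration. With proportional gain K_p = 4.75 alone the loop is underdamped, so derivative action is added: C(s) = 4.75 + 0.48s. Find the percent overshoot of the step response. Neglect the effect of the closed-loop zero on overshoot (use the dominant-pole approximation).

0.983%

Forward path: (4.75 + 0.48s)·10/(s(s+6.6)). The closed-loop characteristic equation is s² + (6.6 + 10·0.48)s + 10·4.75 = 0.
That is s² + 11.4s + 47.5 = 0, so ω_n = 6.892 rad/s and ζ = 11.4/(2·6.892) = 0.827.
%OS = 100·exp(−πζ/√(1−ζ²)) = 0.983%.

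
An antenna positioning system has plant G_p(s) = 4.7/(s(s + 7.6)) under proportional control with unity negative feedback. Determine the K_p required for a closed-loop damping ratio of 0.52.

K_p = 11.4

Closed-loop characteristic equation: s² + 7.6s + K_p·4.7 = 0.
So ω_n = √(4.7K_p) and 2ζω_n = 7.6, giving ζ = 7.6/(2√(4.7K_p)).
Setting ζ = 0.52: √(4.7K_p) = 7.6/(2·0.52) = 7.308, so K_p = 53.4/4.7 = 11.4.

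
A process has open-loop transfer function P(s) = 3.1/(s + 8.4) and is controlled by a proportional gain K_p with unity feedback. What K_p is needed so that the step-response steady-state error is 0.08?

K_p = 31.2

Steady-state error for a unit step on this type-0 loop is 1/(1 + K_p·P(0)).
P(0) = 0.369. Require 1/(1 + K_p·0.369) = 0.08, so 1 + 0.369·K_p = 12.5.
K_p = (12.5 − 1)/0.369 = 31.2.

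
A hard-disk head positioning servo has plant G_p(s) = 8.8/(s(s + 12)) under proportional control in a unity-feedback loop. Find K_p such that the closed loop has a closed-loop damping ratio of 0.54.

K_p = 14

Closed-loop characteristic equation: s² + 12s + K_p·8.8 = 0.
So ω_n = √(8.8K_p) and 2ζω_n = 12, giving ζ = 12/(2√(8.8K_p)).
Setting ζ = 0.54: √(8.8K_p) = 12/(2·0.54) = 11.11, so K_p = 123.5/8.8 = 14.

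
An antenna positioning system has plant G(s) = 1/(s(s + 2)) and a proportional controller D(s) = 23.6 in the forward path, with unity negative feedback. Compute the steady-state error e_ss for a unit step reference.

The open loop D(s)G(s) has a pole at the origin (type 1), so the static position error constant is infinite and e_ss = 1/(1+∞) = 0.

0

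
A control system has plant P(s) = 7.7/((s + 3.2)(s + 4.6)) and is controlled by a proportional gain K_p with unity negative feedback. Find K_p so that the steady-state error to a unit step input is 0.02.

The loop is type 0, so e_ss(step) = 1/(1 + K_pos) with K_pos = K_p·P(0).
P(0) = 0.5231. Require 1/(1 + K_p·0.5231) = 0.02, so 1 + 0.5231·K_p = 50.
K_p = (50 − 1)/0.5231 = 93.7.

K_p = 93.7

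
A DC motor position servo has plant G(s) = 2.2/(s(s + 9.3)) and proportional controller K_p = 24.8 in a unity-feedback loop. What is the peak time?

T_p = 0.547 s

From 1 + K_pG(s) = 0: s² + 9.3s + 54.56 = 0 ⇒ ω_n = 7.386, ζ = 0.6295.
Damped frequency ω_d = ω_n√(1−ζ²) = 5.739 rad/s, so peak time T_p = π/ω_d = 0.547 s.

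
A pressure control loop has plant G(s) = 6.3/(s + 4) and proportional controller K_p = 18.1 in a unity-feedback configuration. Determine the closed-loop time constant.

τ = 0.00847 s

Closed-loop transfer function: T(s) = K_p·G(s)/(1 + K_p·G(s)) = 114/(s + 4 + 114) = 114/(s + 118).
Time constant τ = 1/118 = 0.00847 s.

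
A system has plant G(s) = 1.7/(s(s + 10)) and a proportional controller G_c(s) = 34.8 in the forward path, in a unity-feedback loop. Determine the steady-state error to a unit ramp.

0.169

The loop has one pole at the origin (type 1). Velocity error constant K_v = lim_{s→0} s·G_c(s)G(s) = 34.8·1.7/10 = 5.916.
Steady-state error to a unit ramp: e_ss = 1/K_v = 0.169.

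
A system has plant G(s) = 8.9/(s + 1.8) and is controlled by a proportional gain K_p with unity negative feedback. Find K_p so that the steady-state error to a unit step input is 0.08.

K_p = 2.33

Steady-state error for a unit step on this type-0 loop is 1/(1 + K_p·G(0)).
G(0) = 4.944. Require 1/(1 + K_p·4.944) = 0.08, so 1 + 4.944·K_p = 12.5.
K_p = (12.5 − 1)/4.944 = 2.33.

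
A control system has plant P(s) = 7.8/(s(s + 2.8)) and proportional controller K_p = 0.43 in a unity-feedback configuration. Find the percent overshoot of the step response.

Closed-loop characteristic equation: s² + 2.8s + 3.354 = 0, so ω_n = 1.831 rad/s and ζ = 2.8/(2·1.831) = 0.7644.
%OS = 100·exp(−πζ/√(1−ζ²)) = 100·exp(−π·0.7644/√0.4156) = 2.41%.

2.41%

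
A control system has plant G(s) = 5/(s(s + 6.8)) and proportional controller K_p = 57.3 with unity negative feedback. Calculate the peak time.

From 1 + K_pG(s) = 0: s² + 6.8s + 286.5 = 0 ⇒ ω_n = 16.93, ζ = 0.2009.
Damped frequency ω_d = ω_n√(1−ζ²) = 16.58 rad/s, so peak time T_p = π/ω_d = 0.189 s.

T_p = 0.189 s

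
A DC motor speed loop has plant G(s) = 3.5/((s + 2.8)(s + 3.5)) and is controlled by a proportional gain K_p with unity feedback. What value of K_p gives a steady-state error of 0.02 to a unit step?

Steady-state error for a unit step on this type-0 loop is 1/(1 + K_p·G(0)).
G(0) = 0.3571. Require 1/(1 + K_p·0.3571) = 0.02, so 1 + 0.3571·K_p = 50.
K_p = (50 − 1)/0.3571 = 137.

K_p = 137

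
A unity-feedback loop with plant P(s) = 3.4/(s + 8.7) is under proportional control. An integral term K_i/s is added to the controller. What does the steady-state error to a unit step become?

0

The integrator makes K_pos = lim_{s→0} C(s)G(s) infinite, so e_ss = 1/(1+K_pos) = 0.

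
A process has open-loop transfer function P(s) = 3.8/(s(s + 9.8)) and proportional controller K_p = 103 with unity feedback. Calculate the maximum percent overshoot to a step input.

The closed-loop denominator s² + 9.8s + 391.4 gives ω_n = √391.4 = 19.78 and ζ = 9.8/(2ω_n) = 0.2477.
%OS = 100·exp(−πζ/√(1−ζ²)) = 100·exp(−π·0.2477/√0.9387) = 44.8%.

44.8%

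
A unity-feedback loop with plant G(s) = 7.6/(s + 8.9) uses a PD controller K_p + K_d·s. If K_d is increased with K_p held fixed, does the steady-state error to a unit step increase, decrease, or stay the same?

At s = 0 the derivative term contributes nothing: C(0) = K_p regardless of K_d, so K_pos = K_p·G(0) and e_ss are unchanged.

unchanged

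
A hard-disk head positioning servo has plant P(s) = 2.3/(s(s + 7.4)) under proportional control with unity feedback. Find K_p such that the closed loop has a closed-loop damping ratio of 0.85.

K_p = 8.24

Closed-loop characteristic equation: s² + 7.4s + K_p·2.3 = 0.
So ω_n = √(2.3K_p) and 2ζω_n = 7.4, giving ζ = 7.4/(2√(2.3K_p)).
Setting ζ = 0.85: √(2.3K_p) = 7.4/(2·0.85) = 4.353, so K_p = 18.95/2.3 = 8.24.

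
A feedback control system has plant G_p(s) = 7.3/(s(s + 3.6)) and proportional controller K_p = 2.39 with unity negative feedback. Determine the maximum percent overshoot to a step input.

Closed-loop characteristic equation: s² + 3.6s + 17.45 = 0, so ω_n = 4.177 rad/s and ζ = 3.6/(2·4.177) = 0.4309.
%OS = 100·exp(−πζ/√(1−ζ²)) = 100·exp(−π·0.4309/√0.8143) = 22.3%.

22.3%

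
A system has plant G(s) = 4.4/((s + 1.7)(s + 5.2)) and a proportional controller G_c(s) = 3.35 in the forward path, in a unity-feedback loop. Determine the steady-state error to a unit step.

The loop is type 0. Static position error constant K_pos = G_c(0)·G(0) = 3.35·0.4977 = 1.667.
Steady-state error to a unit step: e_ss = 1/(1+K_pos) = 1/2.667 = 0.375.

0.375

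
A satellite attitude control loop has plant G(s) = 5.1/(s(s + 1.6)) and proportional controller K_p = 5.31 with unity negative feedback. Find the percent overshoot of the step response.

61.3%

Closed-loop characteristic equation: s² + 1.6s + 27.08 = 0, so ω_n = 5.204 rad/s and ζ = 1.6/(2·5.204) = 0.1537.
%OS = 100·exp(−πζ/√(1−ζ²)) = 100·exp(−π·0.1537/√0.9764) = 61.3%.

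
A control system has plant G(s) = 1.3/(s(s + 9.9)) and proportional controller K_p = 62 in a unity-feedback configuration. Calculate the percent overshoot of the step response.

12.5%

The closed-loop denominator s² + 9.9s + 80.6 gives ω_n = √80.6 = 8.978 and ζ = 9.9/(2ω_n) = 0.5514.
%OS = 100·exp(−πζ/√(1−ζ²)) = 100·exp(−π·0.5514/√0.696) = 12.5%.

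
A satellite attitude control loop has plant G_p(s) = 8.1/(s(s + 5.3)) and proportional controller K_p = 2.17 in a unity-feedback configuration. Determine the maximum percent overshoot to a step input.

The closed-loop denominator s² + 5.3s + 17.58 gives ω_n = √17.58 = 4.192 and ζ = 5.3/(2ω_n) = 0.6321.
%OS = 100·exp(−πζ/√(1−ζ²)) = 100·exp(−π·0.6321/√0.6005) = 7.71%.

7.71%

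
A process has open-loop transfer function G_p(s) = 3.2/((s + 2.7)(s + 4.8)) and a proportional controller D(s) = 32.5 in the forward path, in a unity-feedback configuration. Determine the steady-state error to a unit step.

0.111

The loop is type 0. Static position error constant K_pos = D(0)·G_p(0) = 32.5·0.2469 = 8.025.
Steady-state error to a unit step: e_ss = 1/(1+K_pos) = 1/9.025 = 0.111.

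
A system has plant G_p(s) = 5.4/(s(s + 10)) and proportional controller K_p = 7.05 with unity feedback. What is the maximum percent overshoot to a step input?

1.3%

From 1 + K_pG_p(s) = 0: s² + 10s + 38.07 = 0 ⇒ ω_n = 6.17, ζ = 0.8104.
%OS = 100·exp(−πζ/√(1−ζ²)) = 100·exp(−π·0.8104/√0.3433) = 1.3%.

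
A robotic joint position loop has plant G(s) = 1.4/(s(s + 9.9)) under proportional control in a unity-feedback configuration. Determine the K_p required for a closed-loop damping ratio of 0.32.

K_p = 171

Closed-loop characteristic equation: s² + 9.9s + K_p·1.4 = 0.
So ω_n = √(1.4K_p) and 2ζω_n = 9.9, giving ζ = 9.9/(2√(1.4K_p)).
Setting ζ = 0.32: √(1.4K_p) = 9.9/(2·0.32) = 15.47, so K_p = 239.3/1.4 = 171.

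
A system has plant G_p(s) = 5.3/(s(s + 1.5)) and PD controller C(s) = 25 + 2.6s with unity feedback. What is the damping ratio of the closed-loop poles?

ζ = 0.664

Forward path: (25 + 2.6s)·5.3/(s(s+1.5)). The closed-loop characteristic equation is s² + (1.5 + 5.3·2.6)s + 5.3·25 = 0.
That is s² + 15.28s + 132.5 = 0, so ω_n = 11.51 rad/s and ζ = 15.28/(2·11.51) = 0.6637.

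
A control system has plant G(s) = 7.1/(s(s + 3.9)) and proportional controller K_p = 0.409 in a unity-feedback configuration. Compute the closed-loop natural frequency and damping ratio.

1 + K_p·G(s) = 0 gives s² + 3.9s + 2.904 = 0.
Matching s² + 2ζω_n s + ω_n²: ω_n = √2.904 = 1.704 rad/s and 2ζω_n = 3.9, so ζ = 3.9/(2·1.704) = 1.14.

ω_n = 1.7 rad/s, ζ = 1.14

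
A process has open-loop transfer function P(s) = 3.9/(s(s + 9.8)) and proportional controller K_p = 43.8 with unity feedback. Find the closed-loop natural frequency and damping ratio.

The closed-loop denominator is s(s+9.8) + 43.8·3.9 = s² + 9.8s + 170.8.
Matching s² + 2ζω_n s + ω_n²: ω_n = √170.8 = 13.07 rad/s and 2ζω_n = 9.8, so ζ = 9.8/(2·13.07) = 0.375.

ω_n = 13.1 rad/s, ζ = 0.375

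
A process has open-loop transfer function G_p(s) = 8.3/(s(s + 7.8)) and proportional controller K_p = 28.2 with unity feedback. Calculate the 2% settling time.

The closed-loop denominator s² + 7.8s + 234.1 gives ω_n = √234.1 = 15.3 and ζ = 7.8/(2ω_n) = 0.2549.
2% settling time T_s ≈ 4/(ζω_n) = 4/3.9 = 1.03 s.

T_s ≈ 1.03 s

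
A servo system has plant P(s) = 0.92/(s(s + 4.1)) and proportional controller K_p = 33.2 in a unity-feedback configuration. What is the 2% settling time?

From 1 + K_pP(s) = 0: s² + 4.1s + 30.54 = 0 ⇒ ω_n = 5.527, ζ = 0.3709.
2% settling time T_s ≈ 4/(ζω_n) = 4/2.05 = 1.95 s.

T_s ≈ 1.95 s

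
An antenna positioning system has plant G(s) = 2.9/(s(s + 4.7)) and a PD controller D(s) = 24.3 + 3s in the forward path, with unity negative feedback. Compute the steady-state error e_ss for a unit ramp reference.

0.0667

The loop has one pole at the origin (type 1). Velocity error constant K_v = lim_{s→0} s·D(s)G(s) = 24.3·2.9/4.7 = 14.99.
Steady-state error to a unit ramp: e_ss = 1/K_v = 0.0667.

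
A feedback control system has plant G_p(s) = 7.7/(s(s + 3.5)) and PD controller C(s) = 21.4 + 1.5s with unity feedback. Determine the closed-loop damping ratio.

Forward path: (21.4 + 1.5s)·7.7/(s(s+3.5)). The closed-loop characteristic equation is s² + (3.5 + 7.7·1.5)s + 7.7·21.4 = 0.
That is s² + 15.05s + 164.8 = 0, so ω_n = 12.84 rad/s and ζ = 15.05/(2·12.84) = 0.5862.

ζ = 0.586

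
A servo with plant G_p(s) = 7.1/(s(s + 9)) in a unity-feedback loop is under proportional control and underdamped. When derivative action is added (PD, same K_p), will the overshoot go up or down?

decrease

The derivative term adds K·K_d to the s-coefficient of the characteristic equation, raising 2ζω_n while ω_n is unchanged; ζ increases, so overshoot decreases.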